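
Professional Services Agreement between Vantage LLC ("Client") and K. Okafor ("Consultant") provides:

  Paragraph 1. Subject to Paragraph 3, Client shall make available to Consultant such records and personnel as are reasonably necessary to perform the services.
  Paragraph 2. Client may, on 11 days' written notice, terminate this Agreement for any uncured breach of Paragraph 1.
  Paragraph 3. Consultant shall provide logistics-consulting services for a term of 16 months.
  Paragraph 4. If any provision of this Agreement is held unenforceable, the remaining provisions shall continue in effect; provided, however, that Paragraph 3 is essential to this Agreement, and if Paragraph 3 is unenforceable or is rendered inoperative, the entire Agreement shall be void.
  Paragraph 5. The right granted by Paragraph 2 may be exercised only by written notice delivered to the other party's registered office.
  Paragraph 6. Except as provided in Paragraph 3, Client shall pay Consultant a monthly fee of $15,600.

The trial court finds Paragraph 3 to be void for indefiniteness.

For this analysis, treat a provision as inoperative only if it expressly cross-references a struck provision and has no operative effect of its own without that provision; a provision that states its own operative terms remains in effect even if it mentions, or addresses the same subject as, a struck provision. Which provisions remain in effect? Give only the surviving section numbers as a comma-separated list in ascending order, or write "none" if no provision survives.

Paragraph 3 is struck. Nothing else in the Agreement is defined by reference to Paragraph 3. Paragraph 4 makes Paragraph 3 an essential term, and Paragraph 3 is the provision held invalid; under Paragraph 4, the entire Agreement is therefore void. No provision of the Agreement survives.

none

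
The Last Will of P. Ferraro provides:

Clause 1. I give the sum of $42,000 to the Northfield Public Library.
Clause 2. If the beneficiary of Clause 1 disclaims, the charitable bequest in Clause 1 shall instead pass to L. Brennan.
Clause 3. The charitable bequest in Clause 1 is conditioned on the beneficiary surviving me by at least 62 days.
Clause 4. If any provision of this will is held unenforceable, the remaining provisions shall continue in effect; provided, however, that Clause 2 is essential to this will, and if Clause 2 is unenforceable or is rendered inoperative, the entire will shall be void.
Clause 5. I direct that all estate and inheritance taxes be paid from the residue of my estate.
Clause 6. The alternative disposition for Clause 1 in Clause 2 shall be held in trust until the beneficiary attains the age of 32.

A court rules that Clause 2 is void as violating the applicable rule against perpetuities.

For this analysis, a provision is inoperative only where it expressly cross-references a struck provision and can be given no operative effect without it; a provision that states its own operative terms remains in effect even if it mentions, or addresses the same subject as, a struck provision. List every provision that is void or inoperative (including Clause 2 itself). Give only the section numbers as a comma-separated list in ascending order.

Clause 2 is struck. Clause 6 has no operative effect of its own apart from Clause 2 and is therefore inoperative. Clause 4 makes Clause 2 an essential term, and Clause 2 is the provision held invalid; under Clause 4, the entire will is therefore void. No provision of the will survives.

1, 2, 3, 4, 5, 6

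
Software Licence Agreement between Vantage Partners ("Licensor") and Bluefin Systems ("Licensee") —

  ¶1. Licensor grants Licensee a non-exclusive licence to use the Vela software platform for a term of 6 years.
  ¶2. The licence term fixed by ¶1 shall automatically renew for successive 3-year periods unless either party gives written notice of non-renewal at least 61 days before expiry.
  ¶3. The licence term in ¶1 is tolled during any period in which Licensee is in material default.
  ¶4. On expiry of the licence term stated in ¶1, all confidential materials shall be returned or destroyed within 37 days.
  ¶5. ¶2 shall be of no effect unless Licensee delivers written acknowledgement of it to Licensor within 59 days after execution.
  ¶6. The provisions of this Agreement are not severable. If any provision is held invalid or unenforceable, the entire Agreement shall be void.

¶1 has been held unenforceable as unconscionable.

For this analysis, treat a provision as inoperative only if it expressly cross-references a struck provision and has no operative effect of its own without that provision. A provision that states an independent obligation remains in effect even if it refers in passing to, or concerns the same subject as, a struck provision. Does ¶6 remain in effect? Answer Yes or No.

No

¶1 is struck. ¶2 has no operative effect of its own apart from ¶1 and is therefore inoperative. ¶3 does nothing except set the tolling of the licence term by reference to ¶1; with ¶1 gone it has no independent effect and is inoperative. The only function of ¶4 is the return obligation tied to ¶1, so it cannot stand once ¶1 is removed. ¶5 merely fixes the acknowledgement condition for ¶2; with ¶2 gone it has nothing to operate on and falls away. ¶6 provides that the Agreement is not severable, so the invalidity of any one provision voids the entire Agreement. No provision of the Agreement survives. ¶6 is among the inoperative provisions, so the answer is no.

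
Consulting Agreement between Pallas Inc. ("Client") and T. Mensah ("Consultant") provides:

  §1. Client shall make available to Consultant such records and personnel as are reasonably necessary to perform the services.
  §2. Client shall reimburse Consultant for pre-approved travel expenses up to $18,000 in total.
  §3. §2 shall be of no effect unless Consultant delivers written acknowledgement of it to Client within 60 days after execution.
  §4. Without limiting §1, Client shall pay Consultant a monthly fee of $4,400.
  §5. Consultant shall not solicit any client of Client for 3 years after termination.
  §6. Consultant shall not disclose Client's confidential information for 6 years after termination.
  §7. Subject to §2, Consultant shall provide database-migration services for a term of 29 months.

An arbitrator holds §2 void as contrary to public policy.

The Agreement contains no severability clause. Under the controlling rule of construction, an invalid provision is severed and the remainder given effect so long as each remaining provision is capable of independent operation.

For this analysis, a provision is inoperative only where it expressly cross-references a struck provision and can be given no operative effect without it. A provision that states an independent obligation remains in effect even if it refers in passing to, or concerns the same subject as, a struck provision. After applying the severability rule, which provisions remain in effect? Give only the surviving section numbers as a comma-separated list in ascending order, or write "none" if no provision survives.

§2 is struck. §3 operates only by reference to §2, so it falls with §2. §7 mentions §2 but its own obligation stands independently of §2, so §7 is not affected. With no severability clause, the stated default rule severs what cannot stand and enforces each remaining provision that can operate on its own. §1, §4, §5, §6, and §7 remain in effect.

1, 4, 5, 6, 7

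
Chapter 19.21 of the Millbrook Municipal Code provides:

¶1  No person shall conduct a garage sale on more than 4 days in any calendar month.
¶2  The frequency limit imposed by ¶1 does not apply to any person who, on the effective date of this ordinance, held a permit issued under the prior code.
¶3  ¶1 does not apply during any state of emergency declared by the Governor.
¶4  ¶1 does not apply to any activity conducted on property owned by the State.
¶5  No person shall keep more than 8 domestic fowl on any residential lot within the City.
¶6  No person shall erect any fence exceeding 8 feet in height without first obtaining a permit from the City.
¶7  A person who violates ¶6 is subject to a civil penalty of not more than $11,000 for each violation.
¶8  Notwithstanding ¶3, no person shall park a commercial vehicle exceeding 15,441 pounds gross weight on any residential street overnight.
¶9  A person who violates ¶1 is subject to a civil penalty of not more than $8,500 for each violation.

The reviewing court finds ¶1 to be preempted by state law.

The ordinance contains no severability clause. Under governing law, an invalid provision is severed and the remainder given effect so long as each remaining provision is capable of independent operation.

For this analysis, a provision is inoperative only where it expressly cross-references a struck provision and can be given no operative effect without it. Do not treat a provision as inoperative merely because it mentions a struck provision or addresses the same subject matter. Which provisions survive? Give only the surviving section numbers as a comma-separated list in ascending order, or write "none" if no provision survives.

¶1 is struck. The only function of ¶2 is the grandfather exemption from ¶1, so it cannot stand once ¶1 is removed. The only function of ¶3 is the emergency suspension of ¶1, so it cannot stand once ¶1 is removed. The only function of ¶4 is the public-property exemption from ¶1, so it cannot stand once ¶1 is removed. The only function of ¶9 is the civil penalty for violating ¶1, so it cannot stand once ¶1 is removed. ¶8 mentions ¶3 but its own obligation stands independently of ¶3, so ¶8 is not affected. Under the stated default rule, only provisions that cannot operate independently fall away; the rest are enforced. ¶5, ¶6, ¶7, and ¶8 remain in effect.

5, 6, 7, 8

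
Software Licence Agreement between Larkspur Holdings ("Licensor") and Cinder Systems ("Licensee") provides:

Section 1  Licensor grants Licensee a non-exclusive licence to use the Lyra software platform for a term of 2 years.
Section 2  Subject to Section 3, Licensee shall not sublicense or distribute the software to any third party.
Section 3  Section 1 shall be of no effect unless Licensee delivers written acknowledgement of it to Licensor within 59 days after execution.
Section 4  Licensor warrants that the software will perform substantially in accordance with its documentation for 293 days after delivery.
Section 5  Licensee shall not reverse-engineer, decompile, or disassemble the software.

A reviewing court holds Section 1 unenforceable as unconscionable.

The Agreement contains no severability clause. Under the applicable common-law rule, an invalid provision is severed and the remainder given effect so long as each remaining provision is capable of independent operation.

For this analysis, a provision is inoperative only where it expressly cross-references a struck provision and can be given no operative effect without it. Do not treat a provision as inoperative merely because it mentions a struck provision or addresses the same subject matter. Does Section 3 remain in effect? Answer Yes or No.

No

Section 1 is struck. Section 3 has no operative effect of its own apart from Section 1 and is therefore inoperative. Although Section 2 refers to Section 3, its operative terms do not depend on Section 3, so it remains in effect. With no severability clause, the stated default rule severs what cannot stand and enforces each remaining provision that can operate on its own. The provisions still in force are Section 2, Section 4, and Section 5. Section 3 is among the inoperative provisions, so the answer is no.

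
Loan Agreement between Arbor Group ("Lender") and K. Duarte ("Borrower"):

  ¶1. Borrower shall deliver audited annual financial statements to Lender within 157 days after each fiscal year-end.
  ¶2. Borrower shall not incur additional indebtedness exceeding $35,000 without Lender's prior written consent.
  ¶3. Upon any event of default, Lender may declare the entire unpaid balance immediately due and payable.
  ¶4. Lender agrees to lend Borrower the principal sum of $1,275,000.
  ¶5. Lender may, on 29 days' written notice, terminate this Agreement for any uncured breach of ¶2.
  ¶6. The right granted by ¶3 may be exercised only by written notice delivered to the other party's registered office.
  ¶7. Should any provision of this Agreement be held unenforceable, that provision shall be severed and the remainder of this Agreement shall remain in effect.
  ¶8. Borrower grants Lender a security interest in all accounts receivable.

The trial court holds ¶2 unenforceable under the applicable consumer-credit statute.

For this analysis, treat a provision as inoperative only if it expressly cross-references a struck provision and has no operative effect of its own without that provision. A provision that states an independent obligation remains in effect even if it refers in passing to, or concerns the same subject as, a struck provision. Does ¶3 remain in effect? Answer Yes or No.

Yes

¶2 is struck. ¶5 has no operative effect of its own apart from ¶2 and is therefore inoperative. ¶7 is a severability clause and preserves every provision that can still be given independent effect. The provisions still in force are ¶1, ¶3, ¶4, ¶6, ¶7, and ¶8. ¶3 is among the surviving provisions, so the answer is yes.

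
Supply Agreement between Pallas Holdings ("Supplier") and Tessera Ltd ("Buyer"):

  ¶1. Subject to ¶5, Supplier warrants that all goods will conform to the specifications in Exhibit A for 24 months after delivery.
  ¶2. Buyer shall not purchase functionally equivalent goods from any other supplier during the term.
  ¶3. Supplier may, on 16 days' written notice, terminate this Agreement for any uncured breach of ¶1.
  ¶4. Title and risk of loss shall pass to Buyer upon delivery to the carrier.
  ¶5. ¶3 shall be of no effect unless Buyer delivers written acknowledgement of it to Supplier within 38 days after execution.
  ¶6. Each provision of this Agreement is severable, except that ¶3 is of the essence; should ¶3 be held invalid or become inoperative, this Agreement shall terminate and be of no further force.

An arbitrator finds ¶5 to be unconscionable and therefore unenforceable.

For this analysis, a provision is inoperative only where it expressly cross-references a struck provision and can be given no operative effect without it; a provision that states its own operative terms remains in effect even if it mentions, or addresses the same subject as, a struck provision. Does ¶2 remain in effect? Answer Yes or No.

¶5 is struck. ¶1 mentions ¶5 but its own obligation stands independently of ¶5, so ¶1 is not affected. No other provision's operative terms depend on ¶5. ¶6 makes ¶3 an essential term, but ¶3 is unaffected, so the severability proviso in ¶6 preserves the remaining provisions. ¶1, ¶2, ¶3, ¶4, and ¶6 remain in effect. ¶2 is among the surviving provisions, so the answer is yes.

Yes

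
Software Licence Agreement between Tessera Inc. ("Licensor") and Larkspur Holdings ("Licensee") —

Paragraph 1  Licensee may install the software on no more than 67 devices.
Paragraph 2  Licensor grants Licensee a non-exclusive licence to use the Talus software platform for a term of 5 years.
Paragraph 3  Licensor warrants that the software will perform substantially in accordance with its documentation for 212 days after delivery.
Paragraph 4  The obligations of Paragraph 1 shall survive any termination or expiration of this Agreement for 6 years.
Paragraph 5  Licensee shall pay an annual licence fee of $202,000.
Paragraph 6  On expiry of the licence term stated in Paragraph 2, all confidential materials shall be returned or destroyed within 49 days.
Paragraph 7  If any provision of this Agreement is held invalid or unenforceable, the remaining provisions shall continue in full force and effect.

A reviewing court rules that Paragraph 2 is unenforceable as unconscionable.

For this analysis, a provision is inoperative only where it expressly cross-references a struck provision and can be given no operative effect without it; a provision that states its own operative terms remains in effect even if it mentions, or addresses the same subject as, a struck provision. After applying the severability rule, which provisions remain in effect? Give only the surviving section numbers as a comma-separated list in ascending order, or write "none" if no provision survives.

Paragraph 2 is struck. Paragraph 6 operates only by reference to Paragraph 2, so it falls with Paragraph 2. Paragraph 7 is a severability clause and preserves every provision that can still be given independent effect. The provisions still in force are Paragraph 1, Paragraph 3, Paragraph 4, Paragraph 5, and Paragraph 7.

1, 3, 4, 5, 7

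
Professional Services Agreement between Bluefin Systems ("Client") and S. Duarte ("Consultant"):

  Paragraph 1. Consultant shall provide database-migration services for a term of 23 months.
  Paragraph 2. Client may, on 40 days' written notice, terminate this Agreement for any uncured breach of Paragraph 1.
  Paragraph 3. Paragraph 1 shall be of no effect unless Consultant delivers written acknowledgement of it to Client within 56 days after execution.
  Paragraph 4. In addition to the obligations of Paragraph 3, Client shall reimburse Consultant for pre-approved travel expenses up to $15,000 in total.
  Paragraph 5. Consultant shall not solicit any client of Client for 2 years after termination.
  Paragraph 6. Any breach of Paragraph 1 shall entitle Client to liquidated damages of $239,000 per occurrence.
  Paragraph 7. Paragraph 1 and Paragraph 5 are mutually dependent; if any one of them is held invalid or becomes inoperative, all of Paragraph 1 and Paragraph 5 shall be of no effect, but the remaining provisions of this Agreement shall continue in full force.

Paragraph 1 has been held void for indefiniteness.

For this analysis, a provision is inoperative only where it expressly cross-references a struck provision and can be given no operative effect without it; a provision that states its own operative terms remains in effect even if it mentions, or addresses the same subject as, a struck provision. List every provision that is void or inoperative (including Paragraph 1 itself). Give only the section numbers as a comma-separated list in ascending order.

1, 2, 3, 5, 6

Paragraph 1 is struck. Paragraph 2 has no operative effect of its own apart from Paragraph 1 and is therefore inoperative. Paragraph 3 operates only by reference to Paragraph 1, so it falls with Paragraph 1. The whole of Paragraph 6 is the liquidated-damages amount, defined by reference to Paragraph 1, so Paragraph 6 cannot stand once Paragraph 1 is removed. Although Paragraph 4 refers to Paragraph 3, its operative terms do not depend on Paragraph 3, so it remains in effect. Paragraph 7 declares Paragraph 1 and Paragraph 5 mutually dependent; since one of them has fallen, all of them are of no effect. That brings down Paragraph 5 as well. The remainder continues in force under Paragraph 7. Paragraph 4 and Paragraph 7 remain in effect.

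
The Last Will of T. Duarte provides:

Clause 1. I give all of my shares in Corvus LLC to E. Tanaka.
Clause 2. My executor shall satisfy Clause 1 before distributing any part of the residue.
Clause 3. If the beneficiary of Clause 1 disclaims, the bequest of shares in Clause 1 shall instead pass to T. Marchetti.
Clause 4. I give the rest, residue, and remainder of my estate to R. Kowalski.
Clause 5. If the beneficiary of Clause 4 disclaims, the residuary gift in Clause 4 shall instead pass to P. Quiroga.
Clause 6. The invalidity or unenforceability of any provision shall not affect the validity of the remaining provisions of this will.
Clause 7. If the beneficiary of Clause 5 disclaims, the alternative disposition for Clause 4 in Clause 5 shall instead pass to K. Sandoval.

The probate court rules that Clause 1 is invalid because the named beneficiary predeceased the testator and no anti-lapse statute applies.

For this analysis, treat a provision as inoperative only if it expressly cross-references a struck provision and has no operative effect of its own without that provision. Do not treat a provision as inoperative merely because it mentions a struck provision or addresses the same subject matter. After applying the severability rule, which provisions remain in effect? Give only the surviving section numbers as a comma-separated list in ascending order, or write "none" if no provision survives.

4, 5, 6, 7

Clause 1 is struck. Clause 2 operates only by reference to Clause 1, so it falls with Clause 1. The only function of Clause 3 is the alternative disposition for Clause 1, so it cannot stand once Clause 1 is removed. Under the severability clause in Clause 6, the remaining provisions continue in force. That leaves Clause 4, Clause 5, Clause 6, and Clause 7 in effect.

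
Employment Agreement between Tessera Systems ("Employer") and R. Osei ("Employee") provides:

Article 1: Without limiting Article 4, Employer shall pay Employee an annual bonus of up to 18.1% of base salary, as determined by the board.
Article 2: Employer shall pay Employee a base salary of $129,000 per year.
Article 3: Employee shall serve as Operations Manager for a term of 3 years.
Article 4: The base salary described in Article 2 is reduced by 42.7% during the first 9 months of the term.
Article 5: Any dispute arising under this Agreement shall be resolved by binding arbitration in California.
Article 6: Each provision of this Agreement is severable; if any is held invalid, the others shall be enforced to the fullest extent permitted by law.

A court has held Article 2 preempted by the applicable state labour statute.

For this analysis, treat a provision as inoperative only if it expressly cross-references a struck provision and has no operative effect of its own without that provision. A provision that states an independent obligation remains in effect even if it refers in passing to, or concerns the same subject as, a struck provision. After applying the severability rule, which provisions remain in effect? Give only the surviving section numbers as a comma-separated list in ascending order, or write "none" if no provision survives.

1, 3, 5, 6

Article 2 is struck. Article 4 has no operative effect of its own apart from Article 2 and is therefore inoperative. Article 1 mentions Article 4 but its own obligation stands independently of Article 4, so Article 1 is not affected. Under the severability clause in Article 6, the remaining provisions continue in force. That leaves Article 1, Article 3, Article 5, and Article 6 in effect.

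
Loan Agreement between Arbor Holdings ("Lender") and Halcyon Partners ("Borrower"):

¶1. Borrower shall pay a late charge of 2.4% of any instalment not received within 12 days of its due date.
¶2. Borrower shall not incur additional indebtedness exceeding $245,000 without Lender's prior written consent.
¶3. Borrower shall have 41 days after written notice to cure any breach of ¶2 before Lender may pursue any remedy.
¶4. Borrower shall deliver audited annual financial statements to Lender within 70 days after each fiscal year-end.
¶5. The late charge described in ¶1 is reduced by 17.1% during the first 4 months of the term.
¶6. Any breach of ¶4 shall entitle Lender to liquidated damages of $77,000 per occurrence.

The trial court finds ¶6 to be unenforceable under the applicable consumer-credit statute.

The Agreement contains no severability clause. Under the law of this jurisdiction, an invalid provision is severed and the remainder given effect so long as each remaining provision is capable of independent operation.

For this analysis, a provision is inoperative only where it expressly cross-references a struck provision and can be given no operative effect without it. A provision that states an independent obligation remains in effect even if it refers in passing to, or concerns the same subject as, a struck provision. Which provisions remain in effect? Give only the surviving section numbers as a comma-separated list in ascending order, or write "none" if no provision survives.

1, 2, 3, 4, 5

¶6 is struck. Nothing else in the Agreement is defined by reference to ¶6. Under the stated default rule, only provisions that cannot operate independently fall away; the rest are enforced. The provisions still in force are ¶1, ¶2, ¶3, ¶4, and ¶5.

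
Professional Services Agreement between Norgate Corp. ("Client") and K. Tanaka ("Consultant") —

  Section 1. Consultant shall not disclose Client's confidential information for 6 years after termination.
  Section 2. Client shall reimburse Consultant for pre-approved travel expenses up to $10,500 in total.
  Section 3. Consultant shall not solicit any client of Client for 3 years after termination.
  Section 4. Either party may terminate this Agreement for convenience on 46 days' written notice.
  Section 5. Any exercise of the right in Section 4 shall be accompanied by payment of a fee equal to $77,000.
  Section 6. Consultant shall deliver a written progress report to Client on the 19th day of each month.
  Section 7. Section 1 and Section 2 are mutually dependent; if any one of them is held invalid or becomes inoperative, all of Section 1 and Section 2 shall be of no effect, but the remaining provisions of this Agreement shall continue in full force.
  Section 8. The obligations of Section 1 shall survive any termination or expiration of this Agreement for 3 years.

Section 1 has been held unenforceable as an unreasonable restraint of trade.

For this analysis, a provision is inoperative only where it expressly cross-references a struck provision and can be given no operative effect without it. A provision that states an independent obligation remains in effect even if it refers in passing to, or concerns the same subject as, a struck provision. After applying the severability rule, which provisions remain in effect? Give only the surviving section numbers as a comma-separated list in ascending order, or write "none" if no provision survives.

3, 4, 5, 6, 7

Section 1 is struck. The only function of Section 8 is the survival period for Section 1, so it cannot stand once Section 1 is removed. Section 7 declares Section 1 and Section 2 mutually dependent; since one of them has fallen, all of them are of no effect. That brings down Section 2 as well. The remainder continues in force under Section 7. Section 3, Section 4, Section 5, Section 6, and Section 7 remain in effect.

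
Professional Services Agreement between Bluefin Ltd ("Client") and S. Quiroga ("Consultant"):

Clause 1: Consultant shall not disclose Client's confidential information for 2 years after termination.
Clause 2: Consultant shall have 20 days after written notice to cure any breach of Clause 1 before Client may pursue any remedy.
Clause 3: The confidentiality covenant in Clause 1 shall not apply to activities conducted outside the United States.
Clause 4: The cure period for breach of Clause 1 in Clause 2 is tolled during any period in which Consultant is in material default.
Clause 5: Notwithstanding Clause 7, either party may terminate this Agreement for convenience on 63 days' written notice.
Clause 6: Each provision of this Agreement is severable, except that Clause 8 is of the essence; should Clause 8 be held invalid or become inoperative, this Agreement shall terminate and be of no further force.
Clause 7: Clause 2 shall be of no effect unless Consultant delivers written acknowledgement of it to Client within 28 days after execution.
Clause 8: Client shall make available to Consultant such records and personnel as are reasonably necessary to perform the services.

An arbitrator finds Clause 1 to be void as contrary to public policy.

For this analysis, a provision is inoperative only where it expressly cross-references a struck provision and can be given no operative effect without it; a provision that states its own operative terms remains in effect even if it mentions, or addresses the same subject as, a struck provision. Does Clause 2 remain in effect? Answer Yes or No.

No

Clause 1 is struck. Clause 2 merely fixes the cure period for breach of Clause 1; with Clause 1 gone it has nothing to operate on and falls away. Clause 3 does nothing except set the carve-out from the confidentiality covenant by reference to Clause 1; with Clause 1 gone it has no independent effect and is inoperative. Clause 4 does nothing except set the tolling of the cure period for breach of Clause 1 by reference to Clause 2; with Clause 2 gone it has no independent effect and is inoperative. The only function of Clause 7 is the acknowledgement condition for Clause 2, so it cannot stand once Clause 2 is removed. Although Clause 5 refers to Clause 7, its operative terms do not depend on Clause 7, so it remains in effect. Clause 6 makes Clause 8 an essential term, but Clause 8 is unaffected, so the severability proviso in Clause 6 preserves the remaining provisions. Clause 5, Clause 6, and Clause 8 remain in effect. Clause 2 is among the inoperative provisions, so the answer is no.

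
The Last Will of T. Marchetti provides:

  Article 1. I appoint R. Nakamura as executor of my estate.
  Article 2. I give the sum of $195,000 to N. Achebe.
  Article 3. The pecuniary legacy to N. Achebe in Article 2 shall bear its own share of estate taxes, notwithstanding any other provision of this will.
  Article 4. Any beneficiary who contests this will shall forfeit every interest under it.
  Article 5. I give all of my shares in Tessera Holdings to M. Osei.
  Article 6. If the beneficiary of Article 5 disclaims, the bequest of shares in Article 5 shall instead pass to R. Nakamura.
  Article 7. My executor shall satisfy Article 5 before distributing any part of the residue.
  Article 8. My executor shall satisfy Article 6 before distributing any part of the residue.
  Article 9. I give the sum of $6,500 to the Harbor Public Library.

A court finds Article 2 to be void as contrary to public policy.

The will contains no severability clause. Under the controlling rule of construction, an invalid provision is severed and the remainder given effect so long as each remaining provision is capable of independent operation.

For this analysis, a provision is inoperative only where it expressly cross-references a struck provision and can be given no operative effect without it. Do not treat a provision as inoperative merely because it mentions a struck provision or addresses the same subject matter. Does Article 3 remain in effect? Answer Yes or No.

No

Article 2 is struck. Article 3 operates only by reference to Article 2, so it falls with Article 2. Under the stated default rule, only provisions that cannot operate independently fall away; the rest are enforced. The provisions still in force are Article 1, Article 4, Article 5, Article 6, Article 7, Article 8, and Article 9. Article 3 is among the inoperative provisions, so the answer is no.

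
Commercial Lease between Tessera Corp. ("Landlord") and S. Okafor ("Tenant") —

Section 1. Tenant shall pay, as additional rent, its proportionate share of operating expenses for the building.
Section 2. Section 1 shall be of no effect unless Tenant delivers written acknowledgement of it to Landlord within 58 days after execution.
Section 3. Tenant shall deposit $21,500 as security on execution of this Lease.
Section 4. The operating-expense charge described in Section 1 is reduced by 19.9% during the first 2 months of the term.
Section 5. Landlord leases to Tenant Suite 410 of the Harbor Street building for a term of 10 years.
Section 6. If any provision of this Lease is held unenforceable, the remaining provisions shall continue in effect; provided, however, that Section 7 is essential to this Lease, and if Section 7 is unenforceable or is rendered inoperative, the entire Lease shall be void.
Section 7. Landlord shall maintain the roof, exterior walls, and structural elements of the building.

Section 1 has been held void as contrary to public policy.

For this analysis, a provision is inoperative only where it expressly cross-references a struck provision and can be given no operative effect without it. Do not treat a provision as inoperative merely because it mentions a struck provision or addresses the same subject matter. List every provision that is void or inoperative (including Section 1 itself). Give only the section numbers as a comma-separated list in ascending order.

1, 2, 4

Section 1 is struck. Section 2 merely fixes the acknowledgement condition for Section 1; with Section 1 gone it has nothing to operate on and falls away. Section 4 operates only by reference to Section 1, so it falls with Section 1. Section 6 makes Section 7 an essential term, but Section 7 is unaffected, so the severability proviso in Section 6 preserves the remaining provisions. Section 3, Section 5, Section 6, and Section 7 remain in effect.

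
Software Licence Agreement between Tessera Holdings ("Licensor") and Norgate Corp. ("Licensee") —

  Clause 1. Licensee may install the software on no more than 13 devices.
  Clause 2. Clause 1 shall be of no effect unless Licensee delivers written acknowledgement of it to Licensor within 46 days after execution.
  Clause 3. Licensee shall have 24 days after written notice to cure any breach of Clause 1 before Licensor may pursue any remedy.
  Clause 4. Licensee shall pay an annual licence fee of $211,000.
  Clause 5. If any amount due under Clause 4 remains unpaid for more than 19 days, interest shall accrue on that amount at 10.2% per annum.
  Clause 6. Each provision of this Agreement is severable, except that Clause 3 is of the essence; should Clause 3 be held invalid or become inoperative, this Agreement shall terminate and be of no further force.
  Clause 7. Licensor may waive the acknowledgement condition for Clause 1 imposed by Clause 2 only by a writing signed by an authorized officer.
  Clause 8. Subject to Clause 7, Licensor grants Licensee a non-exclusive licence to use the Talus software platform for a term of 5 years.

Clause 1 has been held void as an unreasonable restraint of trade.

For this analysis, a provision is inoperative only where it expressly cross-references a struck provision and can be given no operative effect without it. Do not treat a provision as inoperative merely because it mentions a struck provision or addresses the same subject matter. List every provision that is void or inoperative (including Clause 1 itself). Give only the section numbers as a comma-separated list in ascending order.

1, 2, 3, 4, 5, 6, 7, 8

Clause 1 is struck. Clause 2 merely fixes the acknowledgement condition for Clause 1; with Clause 1 gone it has nothing to operate on and falls away. Clause 3 merely fixes the cure period for breach of Clause 1; with Clause 1 gone it has nothing to operate on and falls away. Clause 7 operates only by reference to Clause 2, so it falls with Clause 2. Clause 6 makes Clause 3 an essential term, and Clause 3 has been rendered inoperative by the cascade; under Clause 6, the entire Agreement is therefore void. No provision of the Agreement survives.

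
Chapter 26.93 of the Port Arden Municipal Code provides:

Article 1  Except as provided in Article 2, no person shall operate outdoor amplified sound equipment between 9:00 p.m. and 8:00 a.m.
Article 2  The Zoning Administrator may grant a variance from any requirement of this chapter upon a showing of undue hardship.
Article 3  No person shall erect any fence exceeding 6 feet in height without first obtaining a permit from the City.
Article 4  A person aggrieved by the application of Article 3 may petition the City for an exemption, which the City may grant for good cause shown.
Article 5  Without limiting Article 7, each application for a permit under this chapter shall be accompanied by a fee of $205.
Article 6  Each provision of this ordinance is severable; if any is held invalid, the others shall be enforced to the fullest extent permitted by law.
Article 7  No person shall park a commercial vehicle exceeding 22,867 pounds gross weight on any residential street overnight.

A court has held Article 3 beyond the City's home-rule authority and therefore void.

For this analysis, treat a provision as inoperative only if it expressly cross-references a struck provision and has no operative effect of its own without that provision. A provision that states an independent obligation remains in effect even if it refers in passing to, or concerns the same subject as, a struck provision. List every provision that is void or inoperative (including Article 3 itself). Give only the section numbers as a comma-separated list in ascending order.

3, 4

Article 3 is struck. The only function of Article 4 is the exemption procedure for Article 3, so it cannot stand once Article 3 is removed. Article 6 is a severability clause and preserves every provision that can still be given independent effect. The provisions still in force are Article 1, Article 2, Article 5, Article 6, and Article 7.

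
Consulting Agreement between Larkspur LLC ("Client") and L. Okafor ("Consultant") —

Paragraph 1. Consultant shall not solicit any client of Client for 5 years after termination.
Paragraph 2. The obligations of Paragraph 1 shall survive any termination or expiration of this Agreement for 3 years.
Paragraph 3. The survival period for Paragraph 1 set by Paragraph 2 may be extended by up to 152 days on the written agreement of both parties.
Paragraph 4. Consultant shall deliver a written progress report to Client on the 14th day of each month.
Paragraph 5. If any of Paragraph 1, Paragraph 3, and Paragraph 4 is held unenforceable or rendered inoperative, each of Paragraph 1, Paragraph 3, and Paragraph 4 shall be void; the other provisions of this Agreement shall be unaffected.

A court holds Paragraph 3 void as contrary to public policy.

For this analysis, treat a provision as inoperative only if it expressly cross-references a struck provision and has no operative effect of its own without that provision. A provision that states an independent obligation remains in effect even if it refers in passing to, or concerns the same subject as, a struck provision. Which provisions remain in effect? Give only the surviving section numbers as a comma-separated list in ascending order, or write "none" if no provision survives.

5

Paragraph 3 is struck. Nothing else in the Agreement is defined by reference to Paragraph 3. Paragraph 5 declares Paragraph 1, Paragraph 3, and Paragraph 4 mutually dependent; since one of them has fallen, all of them are of no effect. That brings down Paragraph 1 and Paragraph 4 as well. Paragraph 2 in turn depends solely on a provision now struck and likewise falls. The remainder continues in force under Paragraph 5. Only Paragraph 5 remains in effect.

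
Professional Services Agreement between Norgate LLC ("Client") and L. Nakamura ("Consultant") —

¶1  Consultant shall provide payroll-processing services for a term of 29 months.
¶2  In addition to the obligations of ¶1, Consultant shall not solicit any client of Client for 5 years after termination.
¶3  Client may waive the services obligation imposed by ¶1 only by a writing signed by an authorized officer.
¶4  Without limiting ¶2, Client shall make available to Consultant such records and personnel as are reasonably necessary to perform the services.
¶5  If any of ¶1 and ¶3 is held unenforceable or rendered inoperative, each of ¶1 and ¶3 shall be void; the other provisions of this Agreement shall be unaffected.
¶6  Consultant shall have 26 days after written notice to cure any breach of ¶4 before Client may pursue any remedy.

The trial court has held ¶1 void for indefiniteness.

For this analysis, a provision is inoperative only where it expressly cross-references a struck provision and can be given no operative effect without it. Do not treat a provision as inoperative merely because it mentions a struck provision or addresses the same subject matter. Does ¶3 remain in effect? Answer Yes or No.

¶1 is struck. ¶3 operates only by reference to ¶1, so it falls with ¶1. ¶2 mentions ¶1 but its own obligation stands independently of ¶1, so ¶2 is not affected. ¶5 declares ¶1 and ¶3 mutually dependent; since one of them has fallen, all of them are of no effect. The remainder continues in force under ¶5. That leaves ¶2, ¶4, ¶5, and ¶6 in effect. ¶3 is among the inoperative provisions, so the answer is no.

No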